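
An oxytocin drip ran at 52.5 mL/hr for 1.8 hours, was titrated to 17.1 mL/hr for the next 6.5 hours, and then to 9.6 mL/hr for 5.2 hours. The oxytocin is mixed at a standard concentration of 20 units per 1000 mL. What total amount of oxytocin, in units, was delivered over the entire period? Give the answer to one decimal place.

5.1 units

Concentration = 20 units ÷ 1000 mL = 0.02 units/mL
Stage 1: 52.5 mL/hr × 1.8 hr = 94.5 mL → 94.5 mL × 0.02 units/mL = 1.89 units
Stage 2: 17.1 mL/hr × 6.5 hr = 111.15 mL → 111.15 mL × 0.02 units/mL = 2.223 units
Stage 3: 9.6 mL/hr × 5.2 hr = 49.92 mL → 49.92 mL × 0.02 units/mL = 0.9984 units
Total = 1.89 + 2.223 + 0.9984 = 5.1114 units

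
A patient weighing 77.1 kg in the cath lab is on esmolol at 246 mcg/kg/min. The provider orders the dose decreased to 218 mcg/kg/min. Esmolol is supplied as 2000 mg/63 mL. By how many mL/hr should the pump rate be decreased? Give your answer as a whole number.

At the current dose:
Dose = 246 mcg/kg/min × 77.1 kg = 18966.6 mcg/min
18966.6 mcg/min × 60 min/hr = 1137996 mcg/hr
Concentration = 2000 mg ÷ 63 mL = 31.74603 mg/mL = 31746.03 mcg/mL
Rate = 1137996 mcg/hr ÷ 31746.03 mcg/mL = 35.84687 mL/hr
At the new dose:
Dose = 218 mcg/kg/min × 77.1 kg = 16807.8 mcg/min
16807.8 mcg/min × 60 min/hr = 1008468 mcg/hr
Rate = 1008468 mcg/hr ÷ 31746.03 mcg/mL = 31.76674 mL/hr
Change = 31.76674 − 35.84687 = -4.080132 mL/hr → 4.080132 mL/hr decrease

4 mL/hr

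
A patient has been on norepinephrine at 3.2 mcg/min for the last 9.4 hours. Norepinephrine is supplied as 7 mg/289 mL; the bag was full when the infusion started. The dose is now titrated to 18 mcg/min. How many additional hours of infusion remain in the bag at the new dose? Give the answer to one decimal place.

4.8 hours

Initial rate:
3.2 mcg/min × 60 min/hr = 192 mcg/hr
Concentration = 7 mg ÷ 289 mL = 0.02422145 mg/mL = 24.22145 mcg/mL
Rate = 192 mcg/hr ÷ 24.22145 mcg/mL = 7.926857 mL/hr
Volume infused so far = 7.926857 mL/hr × 9.4 hr = 74.51246 mL
Volume remaining = 289 − 74.51246 = 214.4875 mL
New rate:
18 mcg/min × 60 min/hr = 1080 mcg/hr
Rate = 1080 mcg/hr ÷ 24.22145 mcg/mL = 44.58857 mL/hr
Time remaining = 214.4875 mL ÷ 44.58857 mL/hr = 4.81037 hr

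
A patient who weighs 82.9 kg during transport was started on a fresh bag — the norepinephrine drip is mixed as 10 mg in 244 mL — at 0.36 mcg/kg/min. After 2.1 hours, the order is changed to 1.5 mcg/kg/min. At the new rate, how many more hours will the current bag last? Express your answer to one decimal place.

0.8 hours

Initial rate:
Dose = 0.36 mcg/kg/min × 82.9 kg = 29.844 mcg/min
29.844 mcg/min × 60 min/hr = 1790.64 mcg/hr
Concentration = 10 mg ÷ 244 mL = 0.04098361 mg/mL = 40.98361 mcg/mL
Rate = 1790.64 mcg/hr ÷ 40.98361 mcg/mL = 43.69162 mL/hr
Volume infused so far = 43.69162 mL/hr × 2.1 hr = 91.75239 mL
Volume remaining = 244 − 91.75239 = 152.2476 mL
New rate:
Dose = 1.5 mcg/kg/min × 82.9 kg = 124.35 mcg/min
124.35 mcg/min × 60 min/hr = 7461 mcg/hr
Rate = 7461 mcg/hr ÷ 40.98361 mcg/mL = 182.0484 mL/hr
Time remaining = 152.2476 mL ÷ 182.0484 mL/hr = 0.8363029 hr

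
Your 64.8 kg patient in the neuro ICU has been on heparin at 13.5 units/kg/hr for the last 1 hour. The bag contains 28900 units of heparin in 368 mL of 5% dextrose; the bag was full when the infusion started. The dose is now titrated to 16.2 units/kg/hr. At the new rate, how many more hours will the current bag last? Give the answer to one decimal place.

26.7 hours

Initial rate:
Dose = 13.5 units/kg/hr × 64.8 kg = 874.8 units/hr
Concentration = 28900 units ÷ 368 mL = 78.53261 units/mL
Rate = 874.8 units/hr ÷ 78.53261 units/mL = 11.13932 mL/hr
Volume infused so far = 11.13932 mL/hr × 1 hr = 11.13932 mL
Volume remaining = 368 − 11.13932 = 356.8607 mL
New rate:
Dose = 16.2 units/kg/hr × 64.8 kg = 1049.76 units/hr
Rate = 1049.76 units/hr ÷ 78.53261 units/mL = 13.36719 mL/hr
Time remaining = 356.8607 mL ÷ 13.36719 mL/hr = 26.69677 hr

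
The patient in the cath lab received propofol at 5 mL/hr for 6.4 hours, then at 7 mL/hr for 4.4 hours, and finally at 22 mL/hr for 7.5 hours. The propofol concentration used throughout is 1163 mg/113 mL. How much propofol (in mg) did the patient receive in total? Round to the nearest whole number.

2345 mg

Concentration = 1163 mg ÷ 113 mL = 10.29204 mg/mL
Stage 1: 5 mL/hr × 6.4 hr = 32 mL → 32 mL × 10.29204 mg/mL = 329.3451 mg
Stage 2: 7 mL/hr × 4.4 hr = 30.8 mL → 30.8 mL × 10.29204 mg/mL = 316.9947 mg
Stage 3: 22 mL/hr × 7.5 hr = 165 mL → 165 mL × 10.29204 mg/mL = 1698.186 mg
Total = 329.3451 + 316.9947 + 1698.186 = 2344.526 mg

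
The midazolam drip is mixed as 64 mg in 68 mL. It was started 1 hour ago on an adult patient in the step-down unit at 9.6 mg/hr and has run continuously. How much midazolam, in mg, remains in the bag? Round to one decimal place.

Concentration = 64 mg ÷ 68 mL = 0.9411765 mg/mL
Rate = 9.6 mg/hr ÷ 0.9411765 mg/mL = 10.2 mL/hr
Volume infused = 10.2 mL/hr × 1 hr = 10.2 mL
Volume remaining = 68 − 10.2 = 57.8 mL
Drug remaining = 57.8 mL × 0.9411765 mg/mL = 54.4 mg

54.4 mg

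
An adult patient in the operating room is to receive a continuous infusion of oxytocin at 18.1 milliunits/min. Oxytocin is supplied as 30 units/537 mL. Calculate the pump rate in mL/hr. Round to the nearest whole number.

18.1 milliunits/min × 60 min/hr = 1086 milliunits/hr
Concentration = 30 units ÷ 537 mL = 0.05586592 units/mL = 55.86592 milliunits/mL
Rate = 1086 milliunits/hr ÷ 55.86592 milliunits/mL = 19.4394 mL/hr

19 mL/hr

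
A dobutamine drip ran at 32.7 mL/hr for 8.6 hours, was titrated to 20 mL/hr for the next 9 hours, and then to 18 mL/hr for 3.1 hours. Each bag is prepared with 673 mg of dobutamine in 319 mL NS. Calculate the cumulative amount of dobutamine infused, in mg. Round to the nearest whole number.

1091 mg

Concentration = 673 mg ÷ 319 mL = 2.109718 mg/mL
Stage 1: 32.7 mL/hr × 8.6 hr = 281.22 mL → 281.22 mL × 2.109718 mg/mL = 593.2949 mg
Stage 2: 20 mL/hr × 9 hr = 180 mL → 180 mL × 2.109718 mg/mL = 379.7492 mg
Stage 3: 18 mL/hr × 3.1 hr = 55.8 mL → 55.8 mL × 2.109718 mg/mL = 117.7223 mg
Total = 593.2949 + 379.7492 + 117.7223 = 1090.766 mg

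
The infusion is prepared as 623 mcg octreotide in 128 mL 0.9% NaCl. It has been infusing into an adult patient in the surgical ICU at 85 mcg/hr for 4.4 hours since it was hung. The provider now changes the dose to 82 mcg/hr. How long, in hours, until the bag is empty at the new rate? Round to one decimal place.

3.0 hours

Initial rate:
Concentration = 623 mcg ÷ 128 mL = 4.867188 mcg/mL
Rate = 85 mcg/hr ÷ 4.867188 mcg/mL = 17.46388 mL/hr
Volume infused so far = 17.46388 mL/hr × 4.4 hr = 76.84109 mL
Volume remaining = 128 − 76.84109 = 51.15891 mL
New rate:
Rate = 82 mcg/hr ÷ 4.867188 mcg/mL = 16.84751 mL/hr
Time remaining = 51.15891 mL ÷ 16.84751 mL/hr = 3.036585 hr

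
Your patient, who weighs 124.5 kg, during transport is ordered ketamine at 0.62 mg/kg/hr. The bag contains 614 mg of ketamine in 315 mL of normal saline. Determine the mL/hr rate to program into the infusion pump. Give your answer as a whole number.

40 mL/hr

Dose = 0.62 mg/kg/hr × 124.5 kg = 77.19 mg/hr
Concentration = 614 mg ÷ 315 mL = 1.949206 mg/mL
Rate = 77.19 mg/hr ÷ 1.949206 mg/mL = 39.60073 mL/hr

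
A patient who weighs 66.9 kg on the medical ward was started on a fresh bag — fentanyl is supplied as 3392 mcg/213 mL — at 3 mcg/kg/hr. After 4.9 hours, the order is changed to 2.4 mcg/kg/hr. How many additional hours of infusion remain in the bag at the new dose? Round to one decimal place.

15.0 hours

Initial rate:
Dose = 3 mcg/kg/hr × 66.9 kg = 200.7 mcg/hr
Concentration = 3392 mcg ÷ 213 mL = 15.92488 mcg/mL
Rate = 200.7 mcg/hr ÷ 15.92488 mcg/mL = 12.60292 mL/hr
Volume infused so far = 12.60292 mL/hr × 4.9 hr = 61.7543 mL
Volume remaining = 213 − 61.7543 = 151.2457 mL
New rate:
Dose = 2.4 mcg/kg/hr × 66.9 kg = 160.56 mcg/hr
Rate = 160.56 mcg/hr ÷ 15.92488 mcg/mL = 10.08233 mL/hr
Time remaining = 151.2457 mL ÷ 10.08233 mL/hr = 15.00106 hr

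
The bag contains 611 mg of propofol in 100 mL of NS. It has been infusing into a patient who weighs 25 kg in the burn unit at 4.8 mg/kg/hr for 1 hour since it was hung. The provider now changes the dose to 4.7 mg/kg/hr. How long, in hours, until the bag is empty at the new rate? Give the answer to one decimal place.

4.2 hours

Initial rate:
Dose = 4.8 mg/kg/hr × 25 kg = 120 mg/hr
Concentration = 611 mg ÷ 100 mL = 6.11 mg/mL
Rate = 120 mg/hr ÷ 6.11 mg/mL = 19.63993 mL/hr
Volume infused so far = 19.63993 mL/hr × 1 hr = 19.63993 mL
Volume remaining = 100 − 19.63993 = 80.36007 mL
New rate:
Dose = 4.7 mg/kg/hr × 25 kg = 117.5 mg/hr
Rate = 117.5 mg/hr ÷ 6.11 mg/mL = 19.23077 mL/hr
Time remaining = 80.36007 mL ÷ 19.23077 mL/hr = 4.178723 hr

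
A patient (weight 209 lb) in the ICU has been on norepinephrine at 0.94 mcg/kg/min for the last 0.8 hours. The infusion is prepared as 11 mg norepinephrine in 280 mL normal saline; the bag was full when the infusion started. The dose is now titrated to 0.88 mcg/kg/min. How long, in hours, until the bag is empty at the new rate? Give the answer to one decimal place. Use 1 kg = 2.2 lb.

Initial rate:
Weight = 209 lb ÷ 2.2 lb/kg = 95 kg
Dose = 0.94 mcg/kg/min × 95 kg = 89.3 mcg/min
89.3 mcg/min × 60 min/hr = 5358 mcg/hr
Concentration = 11 mg ÷ 280 mL = 0.03928571 mg/mL = 39.28571 mcg/mL
Rate = 5358 mcg/hr ÷ 39.28571 mcg/mL = 136.3855 mL/hr
Volume infused so far = 136.3855 mL/hr × 0.8 hr = 109.1084 mL
Volume remaining = 280 − 109.1084 = 170.8916 mL
New rate:
Dose = 0.88 mcg/kg/min × 95 kg = 83.6 mcg/min
83.6 mcg/min × 60 min/hr = 5016 mcg/hr
Rate = 5016 mcg/hr ÷ 39.28571 mcg/mL = 127.68 mL/hr
Time remaining = 170.8916 mL ÷ 127.68 mL/hr = 1.338437 hr

1.3 hours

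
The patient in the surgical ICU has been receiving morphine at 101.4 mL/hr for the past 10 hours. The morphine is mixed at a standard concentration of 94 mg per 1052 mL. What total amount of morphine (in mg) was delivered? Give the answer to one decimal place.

Concentration = 94 mg ÷ 1052 mL = 0.08935361 mg/mL
Drug rate = 101.4 mL/hr × 0.08935361 mg/mL = 9.060456 mg/hr
Total = 9.060456 mg/hr × 10 hr = 90.60456 mg

90.6 mg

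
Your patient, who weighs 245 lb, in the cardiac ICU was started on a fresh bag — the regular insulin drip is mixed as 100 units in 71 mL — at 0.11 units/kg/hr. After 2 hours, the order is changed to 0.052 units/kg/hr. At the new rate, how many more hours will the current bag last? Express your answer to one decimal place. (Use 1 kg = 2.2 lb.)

13.0 hours

Initial rate:
Weight = 245 lb ÷ 2.2 lb/kg = 111.3636 kg
Dose = 0.11 units/kg/hr × 111.3636 kg = 12.25 units/hr
Concentration = 100 units ÷ 71 mL = 1.408451 units/mL
Rate = 12.25 units/hr ÷ 1.408451 units/mL = 8.6975 mL/hr
Volume infused so far = 8.6975 mL/hr × 2 hr = 17.395 mL
Volume remaining = 71 − 17.395 = 53.605 mL
New rate:
Dose = 0.052 units/kg/hr × 111.3636 kg = 5.790909 units/hr
Rate = 5.790909 units/hr ÷ 1.408451 units/mL = 4.111545 mL/hr
Time remaining = 53.605 mL ÷ 4.111545 mL/hr = 13.03768 hr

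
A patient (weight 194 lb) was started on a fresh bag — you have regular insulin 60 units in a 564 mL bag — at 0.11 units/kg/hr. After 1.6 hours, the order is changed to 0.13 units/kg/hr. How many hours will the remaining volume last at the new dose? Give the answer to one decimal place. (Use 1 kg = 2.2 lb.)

Initial rate:
Weight = 194 lb ÷ 2.2 lb/kg = 88.18182 kg
Dose = 0.11 units/kg/hr × 88.18182 kg = 9.7 units/hr
Concentration = 60 units ÷ 564 mL = 0.106383 units/mL
Rate = 9.7 units/hr ÷ 0.106383 units/mL = 91.18 mL/hr
Volume infused so far = 91.18 mL/hr × 1.6 hr = 145.888 mL
Volume remaining = 564 − 145.888 = 418.112 mL
New rate:
Dose = 0.13 units/kg/hr × 88.18182 kg = 11.46364 units/hr
Rate = 11.46364 units/hr ÷ 0.106383 units/mL = 107.7582 mL/hr
Time remaining = 418.112 mL ÷ 107.7582 mL/hr = 3.880095 hr

3.9 hours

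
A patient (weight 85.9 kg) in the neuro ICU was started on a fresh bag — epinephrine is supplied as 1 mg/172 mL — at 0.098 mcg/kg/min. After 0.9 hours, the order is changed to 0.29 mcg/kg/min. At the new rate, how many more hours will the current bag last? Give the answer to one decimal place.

Initial rate:
Dose = 0.098 mcg/kg/min × 85.9 kg = 8.4182 mcg/min
8.4182 mcg/min × 60 min/hr = 505.092 mcg/hr
Concentration = 1 mg ÷ 172 mL = 0.005813953 mg/mL = 5.813953 mcg/mL
Rate = 505.092 mcg/hr ÷ 5.813953 mcg/mL = 86.87582 mL/hr
Volume infused so far = 86.87582 mL/hr × 0.9 hr = 78.18824 mL
Volume remaining = 172 − 78.18824 = 93.81176 mL
New rate:
Dose = 0.29 mcg/kg/min × 85.9 kg = 24.911 mcg/min
24.911 mcg/min × 60 min/hr = 1494.66 mcg/hr
Rate = 1494.66 mcg/hr ÷ 5.813953 mcg/mL = 257.0815 mL/hr
Time remaining = 93.81176 mL ÷ 257.0815 mL/hr = 0.3649105 hr

0.4 hours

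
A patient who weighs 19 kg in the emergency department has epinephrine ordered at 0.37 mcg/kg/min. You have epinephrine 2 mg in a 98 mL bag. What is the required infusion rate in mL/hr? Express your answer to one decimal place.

Dose = 0.37 mcg/kg/min × 19 kg = 7.03 mcg/min
7.03 mcg/min × 60 min/hr = 421.8 mcg/hr
Concentration = 2 mg ÷ 98 mL = 0.02040816 mg/mL = 20.40816 mcg/mL
Rate = 421.8 mcg/hr ÷ 20.40816 mcg/mL = 20.6682 mL/hr

20.7 mL/hr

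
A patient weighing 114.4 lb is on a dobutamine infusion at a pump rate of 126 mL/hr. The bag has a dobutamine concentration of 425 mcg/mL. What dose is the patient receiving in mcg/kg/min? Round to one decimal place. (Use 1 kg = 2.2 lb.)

Weight = 114.4 lb ÷ 2.2 lb/kg = 52 kg
Drug rate = 126 mL/hr × 425 mcg/mL = 53550 mcg/hr
53550 mcg/hr ÷ 60 min/hr = 892.5 mcg/min
892.5 mcg/min ÷ 52 kg = 17.16346 mcg/kg/min

17.2 mcg/kg/min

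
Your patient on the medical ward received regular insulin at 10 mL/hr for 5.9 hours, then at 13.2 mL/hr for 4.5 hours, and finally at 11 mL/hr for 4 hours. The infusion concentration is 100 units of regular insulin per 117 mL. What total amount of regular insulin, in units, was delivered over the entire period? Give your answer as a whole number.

Concentration = 100 units ÷ 117 mL = 0.8547009 units/mL
Stage 1: 10 mL/hr × 5.9 hr = 59 mL → 59 mL × 0.8547009 units/mL = 50.42735 units
Stage 2: 13.2 mL/hr × 4.5 hr = 59.4 mL → 59.4 mL × 0.8547009 units/mL = 50.76923 units
Stage 3: 11 mL/hr × 4 hr = 44 mL → 44 mL × 0.8547009 units/mL = 37.60684 units
Total = 50.42735 + 50.76923 + 37.60684 = 138.8034 units

139 units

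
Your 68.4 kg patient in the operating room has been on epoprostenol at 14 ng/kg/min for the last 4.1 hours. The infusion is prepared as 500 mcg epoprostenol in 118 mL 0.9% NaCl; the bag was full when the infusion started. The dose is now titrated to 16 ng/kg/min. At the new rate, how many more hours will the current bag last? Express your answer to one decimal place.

Initial rate:
Dose = 14 ng/kg/min × 68.4 kg = 957.6 ng/min
957.6 ng/min × 60 min/hr = 57456 ng/hr
Concentration = 500 mcg ÷ 118 mL = 4.237288 mcg/mL = 4237.288 ng/mL
Rate = 57456 ng/hr ÷ 4237.288 ng/mL = 13.55962 mL/hr
Volume infused so far = 13.55962 mL/hr × 4.1 hr = 55.59443 mL
Volume remaining = 118 − 55.59443 = 62.40557 mL
New rate:
Dose = 16 ng/kg/min × 68.4 kg = 1094.4 ng/min
1094.4 ng/min × 60 min/hr = 65664 ng/hr
Rate = 65664 ng/hr ÷ 4237.288 ng/mL = 15.4967 mL/hr
Time remaining = 62.40557 mL ÷ 15.4967 mL/hr = 4.027022 hr

4.0 hours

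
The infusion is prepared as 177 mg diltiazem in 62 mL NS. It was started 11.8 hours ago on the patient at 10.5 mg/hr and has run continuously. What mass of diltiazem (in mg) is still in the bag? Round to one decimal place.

53.1 mg

Concentration = 177 mg ÷ 62 mL = 2.854839 mg/mL
Rate = 10.5 mg/hr ÷ 2.854839 mg/mL = 3.677966 mL/hr
Volume infused = 3.677966 mL/hr × 11.8 hr = 43.4 mL
Volume remaining = 62 − 43.4 = 18.6 mL
Drug remaining = 18.6 mL × 2.854839 mg/mL = 53.1 mg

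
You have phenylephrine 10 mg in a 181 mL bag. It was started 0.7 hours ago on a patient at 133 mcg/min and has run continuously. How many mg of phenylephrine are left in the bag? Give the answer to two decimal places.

4.41 mg

133 mcg/min × 60 min/hr = 7980 mcg/hr
Concentration = 10 mg ÷ 181 mL = 0.05524862 mg/mL = 55.24862 mcg/mL
Rate = 7980 mcg/hr ÷ 55.24862 mcg/mL = 144.438 mL/hr
Volume infused = 144.438 mL/hr × 0.7 hr = 101.1066 mL
Volume remaining = 181 − 101.1066 = 79.8934 mL
Drug remaining = 79.8934 mL × 55.24862 mcg/mL = 4414 mcg = 4.414 mg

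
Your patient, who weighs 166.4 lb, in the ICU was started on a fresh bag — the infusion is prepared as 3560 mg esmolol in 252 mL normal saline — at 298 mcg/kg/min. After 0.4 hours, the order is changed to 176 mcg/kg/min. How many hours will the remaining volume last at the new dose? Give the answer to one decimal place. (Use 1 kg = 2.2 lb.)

3.8 hours

Initial rate:
Weight = 166.4 lb ÷ 2.2 lb/kg = 75.63636 kg
Dose = 298 mcg/kg/min × 75.63636 kg = 22539.64 mcg/min
22539.64 mcg/min × 60 min/hr = 1352378 mcg/hr
Concentration = 3560 mg ÷ 252 mL = 14.12698 mg/mL = 14126.98 mcg/mL
Rate = 1352378 mcg/hr ÷ 14126.98 mcg/mL = 95.73014 mL/hr
Volume infused so far = 95.73014 mL/hr × 0.4 hr = 38.29206 mL
Volume remaining = 252 − 38.29206 = 213.7079 mL
New rate:
Dose = 176 mcg/kg/min × 75.63636 kg = 13312 mcg/min
13312 mcg/min × 60 min/hr = 798720 mcg/hr
Rate = 798720 mcg/hr ÷ 14126.98 mcg/mL = 56.53861 mL/hr
Time remaining = 213.7079 mL ÷ 56.53861 mL/hr = 3.779859 hr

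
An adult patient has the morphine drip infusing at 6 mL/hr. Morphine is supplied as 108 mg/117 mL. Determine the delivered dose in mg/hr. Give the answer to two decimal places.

Concentration = 108 mg ÷ 117 mL = 0.9230769 mg/mL
Drug rate = 6 mL/hr × 0.9230769 mg/mL = 5.538462 mg/hr

5.54 mg/hr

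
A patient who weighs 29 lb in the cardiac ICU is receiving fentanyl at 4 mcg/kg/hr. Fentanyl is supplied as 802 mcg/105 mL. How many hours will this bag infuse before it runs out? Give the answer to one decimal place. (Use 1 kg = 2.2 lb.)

15.2 hours

Weight = 29 lb ÷ 2.2 lb/kg = 13.18182 kg
Dose = 4 mcg/kg/hr × 13.18182 kg = 52.72727 mcg/hr
Concentration = 802 mcg ÷ 105 mL = 7.638095 mcg/mL
Rate = 52.72727 mcg/hr ÷ 7.638095 mcg/mL = 6.903197 mL/hr
Duration = 105 mL ÷ 6.903197 mL/hr = 15.21034 hr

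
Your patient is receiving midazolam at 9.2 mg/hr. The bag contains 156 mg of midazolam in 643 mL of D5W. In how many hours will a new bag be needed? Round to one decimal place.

Concentration = 156 mg ÷ 643 mL = 0.2426128 mg/mL
Rate = 9.2 mg/hr ÷ 0.2426128 mg/mL = 37.92051 mL/hr
Duration = 643 mL ÷ 37.92051 mL/hr = 16.95652 hr

17.0 hours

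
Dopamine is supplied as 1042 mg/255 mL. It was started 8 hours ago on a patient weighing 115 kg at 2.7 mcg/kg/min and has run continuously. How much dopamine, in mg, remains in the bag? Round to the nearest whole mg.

Dose = 2.7 mcg/kg/min × 115 kg = 310.5 mcg/min
310.5 mcg/min × 60 min/hr = 18630 mcg/hr
Concentration = 1042 mg ÷ 255 mL = 4.086275 mg/mL = 4086.275 mcg/mL
Rate = 18630 mcg/hr ÷ 4086.275 mcg/mL = 4.559165 mL/hr
Volume infused = 4.559165 mL/hr × 8 hr = 36.47332 mL
Volume remaining = 255 − 36.47332 = 218.5267 mL
Drug remaining = 218.5267 mL × 4086.275 mcg/mL = 892960 mcg = 892.96 mg

893 mg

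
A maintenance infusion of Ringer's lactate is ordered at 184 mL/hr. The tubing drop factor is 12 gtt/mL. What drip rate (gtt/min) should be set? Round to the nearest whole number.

37 gtt/min

184 mL/hr ÷ 60 min/hr = 3.066667 mL/min
3.066667 mL/min × 12 gtt/mL = 36.8 gtt/min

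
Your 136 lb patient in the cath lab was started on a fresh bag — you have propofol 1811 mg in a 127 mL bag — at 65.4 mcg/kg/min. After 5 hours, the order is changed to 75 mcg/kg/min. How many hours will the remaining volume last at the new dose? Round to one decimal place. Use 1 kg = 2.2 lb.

Initial rate:
Weight = 136 lb ÷ 2.2 lb/kg = 61.81818 kg
Dose = 65.4 mcg/kg/min × 61.81818 kg = 4042.909 mcg/min
4042.909 mcg/min × 60 min/hr = 242574.5 mcg/hr
Concentration = 1811 mg ÷ 127 mL = 14.25984 mg/mL = 14259.84 mcg/mL
Rate = 242574.5 mcg/hr ÷ 14259.84 mcg/mL = 17.01103 mL/hr
Volume infused so far = 17.01103 mL/hr × 5 hr = 85.05513 mL
Volume remaining = 127 − 85.05513 = 41.94487 mL
New rate:
Dose = 75 mcg/kg/min × 61.81818 kg = 4636.364 mcg/min
4636.364 mcg/min × 60 min/hr = 278181.8 mcg/hr
Rate = 278181.8 mcg/hr ÷ 14259.84 mcg/mL = 19.50806 mL/hr
Time remaining = 41.94487 mL ÷ 19.50806 mL/hr = 2.150131 hr

2.2 hours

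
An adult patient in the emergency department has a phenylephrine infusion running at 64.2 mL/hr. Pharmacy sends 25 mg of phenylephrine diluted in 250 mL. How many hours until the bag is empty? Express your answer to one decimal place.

Duration = 250 mL ÷ 64.2 mL/hr = 3.894081 hr

3.9 hours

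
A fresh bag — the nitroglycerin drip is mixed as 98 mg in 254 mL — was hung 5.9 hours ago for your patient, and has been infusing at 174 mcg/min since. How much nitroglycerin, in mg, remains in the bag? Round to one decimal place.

174 mcg/min × 60 min/hr = 10440 mcg/hr
Concentration = 98 mg ÷ 254 mL = 0.3858268 mg/mL = 385.8268 mcg/mL
Rate = 10440 mcg/hr ÷ 385.8268 mcg/mL = 27.05878 mL/hr
Volume infused = 27.05878 mL/hr × 5.9 hr = 159.6468 mL
Volume remaining = 254 − 159.6468 = 94.35322 mL
Drug remaining = 94.35322 mL × 385.8268 mcg/mL = 36404 mcg = 36.404 mg

36.4 mg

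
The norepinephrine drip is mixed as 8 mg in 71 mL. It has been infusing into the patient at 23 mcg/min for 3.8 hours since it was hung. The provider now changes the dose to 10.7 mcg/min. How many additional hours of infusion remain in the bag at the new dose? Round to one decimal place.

Initial rate:
23 mcg/min × 60 min/hr = 1380 mcg/hr
Concentration = 8 mg ÷ 71 mL = 0.1126761 mg/mL = 112.6761 mcg/mL
Rate = 1380 mcg/hr ÷ 112.6761 mcg/mL = 12.2475 mL/hr
Volume infused so far = 12.2475 mL/hr × 3.8 hr = 46.5405 mL
Volume remaining = 71 − 46.5405 = 24.4595 mL
New rate:
10.7 mcg/min × 60 min/hr = 642 mcg/hr
Rate = 642 mcg/hr ÷ 112.6761 mcg/mL = 5.69775 mL/hr
Time remaining = 24.4595 mL ÷ 5.69775 mL/hr = 4.292835 hr

4.3 hours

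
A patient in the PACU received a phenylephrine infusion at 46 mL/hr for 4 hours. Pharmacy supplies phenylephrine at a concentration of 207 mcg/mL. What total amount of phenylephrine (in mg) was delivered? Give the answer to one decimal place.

Drug rate = 46 mL/hr × 207 mcg/mL = 9522 mcg/hr
Total = 9522 mcg/hr × 4 hr = 38088 mcg = 38.088 mg

38.1 mg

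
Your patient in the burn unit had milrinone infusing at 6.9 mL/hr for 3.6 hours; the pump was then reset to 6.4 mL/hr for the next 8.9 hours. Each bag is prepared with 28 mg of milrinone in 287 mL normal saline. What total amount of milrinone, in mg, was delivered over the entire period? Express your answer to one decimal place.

8.0 mg

Concentration = 28 mg ÷ 287 mL = 0.09756098 mg/mL
Stage 1: 6.9 mL/hr × 3.6 hr = 24.84 mL → 24.84 mL × 0.09756098 mg/mL = 2.423415 mg
Stage 2: 6.4 mL/hr × 8.9 hr = 56.96 mL → 56.96 mL × 0.09756098 mg/mL = 5.557073 mg
Total = 2.423415 + 5.557073 = 7.980488 mg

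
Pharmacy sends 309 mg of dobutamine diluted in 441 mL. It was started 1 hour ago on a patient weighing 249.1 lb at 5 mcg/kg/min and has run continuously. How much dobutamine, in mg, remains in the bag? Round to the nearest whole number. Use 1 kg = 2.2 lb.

275 mg

Weight = 249.1 lb ÷ 2.2 lb/kg = 113.2273 kg
Dose = 5 mcg/kg/min × 113.2273 kg = 566.1364 mcg/min
566.1364 mcg/min × 60 min/hr = 33968.18 mcg/hr
Concentration = 309 mg ÷ 441 mL = 0.7006803 mg/mL = 700.6803 mcg/mL
Rate = 33968.18 mcg/hr ÷ 700.6803 mcg/mL = 48.47886 mL/hr
Volume infused = 48.47886 mL/hr × 1 hr = 48.47886 mL
Volume remaining = 441 − 48.47886 = 392.5211 mL
Drug remaining = 392.5211 mL × 700.6803 mcg/mL = 275031.8 mcg = 275.0318 mg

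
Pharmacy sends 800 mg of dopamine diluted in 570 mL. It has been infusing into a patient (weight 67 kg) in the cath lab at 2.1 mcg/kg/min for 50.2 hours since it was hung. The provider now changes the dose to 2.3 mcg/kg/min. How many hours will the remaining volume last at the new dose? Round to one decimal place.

40.7 hours

Initial rate:
Dose = 2.1 mcg/kg/min × 67 kg = 140.7 mcg/min
140.7 mcg/min × 60 min/hr = 8442 mcg/hr
Concentration = 800 mg ÷ 570 mL = 1.403509 mg/mL = 1403.509 mcg/mL
Rate = 8442 mcg/hr ÷ 1403.509 mcg/mL = 6.014925 mL/hr
Volume infused so far = 6.014925 mL/hr × 50.2 hr = 301.9492 mL
Volume remaining = 570 − 301.9492 = 268.0508 mL
New rate:
Dose = 2.3 mcg/kg/min × 67 kg = 154.1 mcg/min
154.1 mcg/min × 60 min/hr = 9246 mcg/hr
Rate = 9246 mcg/hr ÷ 1403.509 mcg/mL = 6.587775 mL/hr
Time remaining = 268.0508 mL ÷ 6.587775 mL/hr = 40.68912 hr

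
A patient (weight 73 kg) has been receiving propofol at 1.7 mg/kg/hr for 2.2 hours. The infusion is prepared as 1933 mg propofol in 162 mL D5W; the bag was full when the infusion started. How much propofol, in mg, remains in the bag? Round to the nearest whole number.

1660 mg

Dose = 1.7 mg/kg/hr × 73 kg = 124.1 mg/hr
Concentration = 1933 mg ÷ 162 mL = 11.9321 mg/mL
Rate = 124.1 mg/hr ÷ 11.9321 mg/mL = 10.40052 mL/hr
Volume infused = 10.40052 mL/hr × 2.2 hr = 22.88114 mL
Volume remaining = 162 − 22.88114 = 139.1189 mL
Drug remaining = 139.1189 mL × 11.9321 mg/mL = 1659.98 mg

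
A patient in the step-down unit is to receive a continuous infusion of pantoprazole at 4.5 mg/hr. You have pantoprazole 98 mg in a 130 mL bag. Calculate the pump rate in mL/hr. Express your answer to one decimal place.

6.0 mL/hr

Concentration = 98 mg ÷ 130 mL = 0.7538462 mg/mL
Rate = 4.5 mg/hr ÷ 0.7538462 mg/mL = 5.969388 mL/hr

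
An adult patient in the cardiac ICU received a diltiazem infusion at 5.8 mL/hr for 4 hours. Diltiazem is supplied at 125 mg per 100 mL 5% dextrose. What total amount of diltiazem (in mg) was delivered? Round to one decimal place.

29.0 mg

Concentration = 125 mg ÷ 100 mL = 1.25 mg/mL
Drug rate = 5.8 mL/hr × 1.25 mg/mL = 7.25 mg/hr
Total = 7.25 mg/hr × 4 hr = 29 mg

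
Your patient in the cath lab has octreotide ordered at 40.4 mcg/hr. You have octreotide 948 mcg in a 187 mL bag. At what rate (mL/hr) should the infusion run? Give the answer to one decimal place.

Concentration = 948 mcg ÷ 187 mL = 5.069519 mcg/mL
Rate = 40.4 mcg/hr ÷ 5.069519 mcg/mL = 7.969198 mL/hr

8.0 mL/hr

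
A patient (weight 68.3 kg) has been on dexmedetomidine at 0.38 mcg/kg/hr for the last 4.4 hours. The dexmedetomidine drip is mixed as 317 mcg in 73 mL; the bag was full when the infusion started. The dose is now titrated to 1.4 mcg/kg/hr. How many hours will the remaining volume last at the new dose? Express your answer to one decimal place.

2.1 hours

Initial rate:
Dose = 0.38 mcg/kg/hr × 68.3 kg = 25.954 mcg/hr
Concentration = 317 mcg ÷ 73 mL = 4.342466 mcg/mL
Rate = 25.954 mcg/hr ÷ 4.342466 mcg/mL = 5.976789 mL/hr
Volume infused so far = 5.976789 mL/hr × 4.4 hr = 26.29787 mL
Volume remaining = 73 − 26.29787 = 46.70213 mL
New rate:
Dose = 1.4 mcg/kg/hr × 68.3 kg = 95.62 mcg/hr
Rate = 95.62 mcg/hr ÷ 4.342466 mcg/mL = 22.01975 mL/hr
Time remaining = 46.70213 mL ÷ 22.01975 mL/hr = 2.12092 hr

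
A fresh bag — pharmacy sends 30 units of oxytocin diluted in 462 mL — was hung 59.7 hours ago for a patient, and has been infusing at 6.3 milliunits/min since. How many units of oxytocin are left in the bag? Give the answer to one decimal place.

7.4 units

6.3 milliunits/min × 60 min/hr = 378 milliunits/hr
Concentration = 30 units ÷ 462 mL = 0.06493506 units/mL = 64.93506 milliunits/mL
Rate = 378 milliunits/hr ÷ 64.93506 milliunits/mL = 5.8212 mL/hr
Volume infused = 5.8212 mL/hr × 59.7 hr = 347.5256 mL
Volume remaining = 462 − 347.5256 = 114.4744 mL
Drug remaining = 114.4744 mL × 64.93506 milliunits/mL = 7433.4 milliunits = 7.4334 units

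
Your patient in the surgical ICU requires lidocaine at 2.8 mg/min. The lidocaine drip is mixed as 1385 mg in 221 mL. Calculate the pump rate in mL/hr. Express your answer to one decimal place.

26.8 mL/hr

2.8 mg/min × 60 min/hr = 168 mg/hr
Concentration = 1385 mg ÷ 221 mL = 6.266968 mg/mL
Rate = 168 mg/hr ÷ 6.266968 mg/mL = 26.80722 mL/hr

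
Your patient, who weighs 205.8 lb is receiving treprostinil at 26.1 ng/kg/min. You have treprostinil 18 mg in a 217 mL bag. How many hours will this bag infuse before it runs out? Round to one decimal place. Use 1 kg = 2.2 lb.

Weight = 205.8 lb ÷ 2.2 lb/kg = 93.54545 kg
Dose = 26.1 ng/kg/min × 93.54545 kg = 2441.536 ng/min
2441.536 ng/min × 60 min/hr = 146492.2 ng/hr
Concentration = 18 mg ÷ 217 mL = 0.08294931 mg/mL = 82949.31 ng/mL
Rate = 146492.2 ng/hr ÷ 82949.31 ng/mL = 1.766045 mL/hr
Duration = 217 mL ÷ 1.766045 mL/hr = 122.8735 hr

122.9 hours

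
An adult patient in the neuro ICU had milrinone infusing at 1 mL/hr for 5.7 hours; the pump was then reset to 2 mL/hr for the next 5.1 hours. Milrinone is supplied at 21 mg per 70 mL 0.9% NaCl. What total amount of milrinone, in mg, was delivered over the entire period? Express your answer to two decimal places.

Concentration = 21 mg ÷ 70 mL = 0.3 mg/mL
Stage 1: 1 mL/hr × 5.7 hr = 5.7 mL → 5.7 mL × 0.3 mg/mL = 1.71 mg
Stage 2: 2 mL/hr × 5.1 hr = 10.2 mL → 10.2 mL × 0.3 mg/mL = 3.06 mg
Total = 1.71 + 3.06 = 4.77 mg

4.77 mg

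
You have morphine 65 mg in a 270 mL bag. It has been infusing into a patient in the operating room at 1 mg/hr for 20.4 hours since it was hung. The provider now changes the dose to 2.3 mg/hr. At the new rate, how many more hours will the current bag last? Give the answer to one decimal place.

19.4 hours

Initial rate:
Concentration = 65 mg ÷ 270 mL = 0.2407407 mg/mL
Rate = 1 mg/hr ÷ 0.2407407 mg/mL = 4.153846 mL/hr
Volume infused so far = 4.153846 mL/hr × 20.4 hr = 84.73846 mL
Volume remaining = 270 − 84.73846 = 185.2615 mL
New rate:
Rate = 2.3 mg/hr ÷ 0.2407407 mg/mL = 9.553846 mL/hr
Time remaining = 185.2615 mL ÷ 9.553846 mL/hr = 19.3913 hr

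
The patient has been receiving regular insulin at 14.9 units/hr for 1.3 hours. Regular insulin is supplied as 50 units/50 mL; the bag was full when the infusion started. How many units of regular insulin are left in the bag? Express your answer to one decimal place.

30.6 units

Concentration = 50 units ÷ 50 mL = 1 units/mL
Rate = 14.9 units/hr ÷ 1 units/mL = 14.9 mL/hr
Volume infused = 14.9 mL/hr × 1.3 hr = 19.37 mL
Volume remaining = 50 − 19.37 = 30.63 mL
Drug remaining = 30.63 mL × 1 units/mL = 30.63 units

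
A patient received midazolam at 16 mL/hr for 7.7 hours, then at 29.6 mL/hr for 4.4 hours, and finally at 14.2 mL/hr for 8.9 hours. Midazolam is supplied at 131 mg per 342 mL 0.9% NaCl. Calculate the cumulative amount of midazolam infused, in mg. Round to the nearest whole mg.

145 mg

Concentration = 131 mg ÷ 342 mL = 0.3830409 mg/mL
Stage 1: 16 mL/hr × 7.7 hr = 123.2 mL → 123.2 mL × 0.3830409 mg/mL = 47.19064 mg
Stage 2: 29.6 mL/hr × 4.4 hr = 130.24 mL → 130.24 mL × 0.3830409 mg/mL = 49.88725 mg
Stage 3: 14.2 mL/hr × 8.9 hr = 126.38 mL → 126.38 mL × 0.3830409 mg/mL = 48.40871 mg
Total = 47.19064 + 49.88725 + 48.40871 = 145.4866 mg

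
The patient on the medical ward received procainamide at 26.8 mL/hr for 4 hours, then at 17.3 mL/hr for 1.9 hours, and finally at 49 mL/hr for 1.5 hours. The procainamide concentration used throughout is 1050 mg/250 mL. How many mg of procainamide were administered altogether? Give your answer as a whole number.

Concentration = 1050 mg ÷ 250 mL = 4.2 mg/mL
Stage 1: 26.8 mL/hr × 4 hr = 107.2 mL → 107.2 mL × 4.2 mg/mL = 450.24 mg
Stage 2: 17.3 mL/hr × 1.9 hr = 32.87 mL → 32.87 mL × 4.2 mg/mL = 138.054 mg
Stage 3: 49 mL/hr × 1.5 hr = 73.5 mL → 73.5 mL × 4.2 mg/mL = 308.7 mg
Total = 450.24 + 138.054 + 308.7 = 896.994 mg

897 mg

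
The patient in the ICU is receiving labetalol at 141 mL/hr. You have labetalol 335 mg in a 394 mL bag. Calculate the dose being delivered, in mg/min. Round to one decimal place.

2.0 mg/min

Concentration = 335 mg ÷ 394 mL = 0.8502538 mg/mL
Drug rate = 141 mL/hr × 0.8502538 mg/mL = 119.8858 mg/hr
119.8858 mg/hr ÷ 60 min/hr = 1.998096 mg/min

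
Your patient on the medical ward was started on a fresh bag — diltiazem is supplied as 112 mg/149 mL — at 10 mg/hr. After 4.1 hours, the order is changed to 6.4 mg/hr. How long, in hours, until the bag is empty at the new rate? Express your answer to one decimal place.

Initial rate:
Concentration = 112 mg ÷ 149 mL = 0.7516779 mg/mL
Rate = 10 mg/hr ÷ 0.7516779 mg/mL = 13.30357 mL/hr
Volume infused so far = 13.30357 mL/hr × 4.1 hr = 54.54464 mL
Volume remaining = 149 − 54.54464 = 94.45536 mL
New rate:
Rate = 6.4 mg/hr ÷ 0.7516779 mg/mL = 8.514286 mL/hr
Time remaining = 94.45536 mL ÷ 8.514286 mL/hr = 11.09375 hr

11.1 hours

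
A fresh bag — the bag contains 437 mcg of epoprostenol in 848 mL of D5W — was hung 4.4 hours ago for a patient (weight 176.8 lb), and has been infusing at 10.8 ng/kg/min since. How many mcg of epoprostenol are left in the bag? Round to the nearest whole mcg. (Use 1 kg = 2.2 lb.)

208 mcg

Weight = 176.8 lb ÷ 2.2 lb/kg = 80.36364 kg
Dose = 10.8 ng/kg/min × 80.36364 kg = 867.9273 ng/min
867.9273 ng/min × 60 min/hr = 52075.64 ng/hr
Concentration = 437 mcg ÷ 848 mL = 0.5153302 mcg/mL = 515.3302 ng/mL
Rate = 52075.64 ng/hr ÷ 515.3302 ng/mL = 101.053 mL/hr
Volume infused = 101.053 mL/hr × 4.4 hr = 444.633 mL
Volume remaining = 848 − 444.633 = 403.367 mL
Drug remaining = 403.367 mL × 515.3302 ng/mL = 207867.2 ng = 207.8672 mcg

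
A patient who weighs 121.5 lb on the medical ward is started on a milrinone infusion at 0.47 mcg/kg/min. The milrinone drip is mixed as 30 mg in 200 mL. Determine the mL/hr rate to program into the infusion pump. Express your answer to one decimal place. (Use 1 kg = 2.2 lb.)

Weight = 121.5 lb ÷ 2.2 lb/kg = 55.22727 kg
Dose = 0.47 mcg/kg/min × 55.22727 kg = 25.95682 mcg/min
25.95682 mcg/min × 60 min/hr = 1557.409 mcg/hr
Concentration = 30 mg ÷ 200 mL = 0.15 mg/mL = 150 mcg/mL
Rate = 1557.409 mcg/hr ÷ 150 mcg/mL = 10.38273 mL/hr

10.4 mL/hr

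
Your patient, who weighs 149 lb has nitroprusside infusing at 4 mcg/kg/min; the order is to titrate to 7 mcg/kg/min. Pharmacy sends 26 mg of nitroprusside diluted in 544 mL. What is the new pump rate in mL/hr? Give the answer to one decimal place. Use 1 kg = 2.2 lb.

Weight = 149 lb ÷ 2.2 lb/kg = 67.72727 kg
Dose = 7 mcg/kg/min × 67.72727 kg = 474.0909 mcg/min
474.0909 mcg/min × 60 min/hr = 28445.45 mcg/hr
Concentration = 26 mg ÷ 544 mL = 0.04779412 mg/mL = 47.79412 mcg/mL
Rate = 28445.45 mcg/hr ÷ 47.79412 mcg/mL = 595.1664 mL/hr

595.2 mL/hr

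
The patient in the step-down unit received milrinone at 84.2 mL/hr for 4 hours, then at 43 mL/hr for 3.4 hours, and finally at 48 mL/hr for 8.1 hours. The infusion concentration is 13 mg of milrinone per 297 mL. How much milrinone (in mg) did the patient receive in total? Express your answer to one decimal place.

38.2 mg

Concentration = 13 mg ÷ 297 mL = 0.04377104 mg/mL
Stage 1: 84.2 mL/hr × 4 hr = 336.8 mL → 336.8 mL × 0.04377104 mg/mL = 14.74209 mg
Stage 2: 43 mL/hr × 3.4 hr = 146.2 mL → 146.2 mL × 0.04377104 mg/mL = 6.399327 mg
Stage 3: 48 mL/hr × 8.1 hr = 388.8 mL → 388.8 mL × 0.04377104 mg/mL = 17.01818 mg
Total = 14.74209 + 6.399327 + 17.01818 = 38.1596 mg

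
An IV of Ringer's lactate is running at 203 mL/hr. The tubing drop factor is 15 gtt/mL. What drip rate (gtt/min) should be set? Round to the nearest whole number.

203 mL/hr ÷ 60 min/hr = 3.383333 mL/min
3.383333 mL/min × 15 gtt/mL = 50.75 gtt/min

51 gtt/min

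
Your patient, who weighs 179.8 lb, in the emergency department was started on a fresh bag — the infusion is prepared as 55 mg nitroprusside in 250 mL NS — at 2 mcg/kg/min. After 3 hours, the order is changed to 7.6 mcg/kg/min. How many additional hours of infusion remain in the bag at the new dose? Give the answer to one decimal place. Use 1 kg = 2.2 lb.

0.7 hours

Initial rate:
Weight = 179.8 lb ÷ 2.2 lb/kg = 81.72727 kg
Dose = 2 mcg/kg/min × 81.72727 kg = 163.4545 mcg/min
163.4545 mcg/min × 60 min/hr = 9807.273 mcg/hr
Concentration = 55 mg ÷ 250 mL = 0.22 mg/mL = 220 mcg/mL
Rate = 9807.273 mcg/hr ÷ 220 mcg/mL = 44.57851 mL/hr
Volume infused so far = 44.57851 mL/hr × 3 hr = 133.7355 mL
Volume remaining = 250 − 133.7355 = 116.2645 mL
New rate:
Dose = 7.6 mcg/kg/min × 81.72727 kg = 621.1273 mcg/min
621.1273 mcg/min × 60 min/hr = 37267.64 mcg/hr
Rate = 37267.64 mcg/hr ÷ 220 mcg/mL = 169.3983 mL/hr
Time remaining = 116.2645 mL ÷ 169.3983 mL/hr = 0.6863376 hr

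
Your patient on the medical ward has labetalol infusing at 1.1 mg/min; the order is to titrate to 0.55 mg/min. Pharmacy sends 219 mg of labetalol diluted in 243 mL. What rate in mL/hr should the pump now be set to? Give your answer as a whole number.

37 mL/hr

0.55 mg/min × 60 min/hr = 33 mg/hr
Concentration = 219 mg ÷ 243 mL = 0.9012346 mg/mL
Rate = 33 mg/hr ÷ 0.9012346 mg/mL = 36.61644 mL/hr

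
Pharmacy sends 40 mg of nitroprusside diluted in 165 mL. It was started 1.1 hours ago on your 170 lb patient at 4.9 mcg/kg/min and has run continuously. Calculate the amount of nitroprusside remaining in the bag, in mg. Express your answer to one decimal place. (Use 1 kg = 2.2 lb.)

Weight = 170 lb ÷ 2.2 lb/kg = 77.27273 kg
Dose = 4.9 mcg/kg/min × 77.27273 kg = 378.6364 mcg/min
378.6364 mcg/min × 60 min/hr = 22718.18 mcg/hr
Concentration = 40 mg ÷ 165 mL = 0.2424242 mg/mL = 242.4242 mcg/mL
Rate = 22718.18 mcg/hr ÷ 242.4242 mcg/mL = 93.7125 mL/hr
Volume infused = 93.7125 mL/hr × 1.1 hr = 103.0837 mL
Volume remaining = 165 − 103.0837 = 61.91625 mL
Drug remaining = 61.91625 mL × 242.4242 mcg/mL = 15010 mcg = 15.01 mg

15.0 mg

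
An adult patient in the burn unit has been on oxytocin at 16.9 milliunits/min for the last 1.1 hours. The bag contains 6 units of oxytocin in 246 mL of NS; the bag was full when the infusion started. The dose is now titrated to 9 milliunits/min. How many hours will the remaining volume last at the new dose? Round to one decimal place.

9.0 hours

Initial rate:
16.9 milliunits/min × 60 min/hr = 1014 milliunits/hr
Concentration = 6 units ÷ 246 mL = 0.02439024 units/mL = 24.39024 milliunits/mL
Rate = 1014 milliunits/hr ÷ 24.39024 milliunits/mL = 41.574 mL/hr
Volume infused so far = 41.574 mL/hr × 1.1 hr = 45.7314 mL
Volume remaining = 246 − 45.7314 = 200.2686 mL
New rate:
9 milliunits/min × 60 min/hr = 540 milliunits/hr
Rate = 540 milliunits/hr ÷ 24.39024 milliunits/mL = 22.14 mL/hr
Time remaining = 200.2686 mL ÷ 22.14 mL/hr = 9.045556 hr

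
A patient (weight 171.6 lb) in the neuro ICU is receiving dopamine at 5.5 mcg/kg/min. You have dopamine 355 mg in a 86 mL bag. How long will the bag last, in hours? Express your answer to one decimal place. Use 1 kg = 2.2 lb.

Weight = 171.6 lb ÷ 2.2 lb/kg = 78 kg
Dose = 5.5 mcg/kg/min × 78 kg = 429 mcg/min
429 mcg/min × 60 min/hr = 25740 mcg/hr
Concentration = 355 mg ÷ 86 mL = 4.127907 mg/mL = 4127.907 mcg/mL
Rate = 25740 mcg/hr ÷ 4127.907 mcg/mL = 6.235606 mL/hr
Duration = 86 mL ÷ 6.235606 mL/hr = 13.79176 hr

13.8 hours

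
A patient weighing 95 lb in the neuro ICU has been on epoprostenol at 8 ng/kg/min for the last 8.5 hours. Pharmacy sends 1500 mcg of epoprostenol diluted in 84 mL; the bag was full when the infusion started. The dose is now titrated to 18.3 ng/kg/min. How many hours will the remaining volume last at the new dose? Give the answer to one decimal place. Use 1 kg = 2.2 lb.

27.9 hours

Initial rate:
Weight = 95 lb ÷ 2.2 lb/kg = 43.18182 kg
Dose = 8 ng/kg/min × 43.18182 kg = 345.4545 ng/min
345.4545 ng/min × 60 min/hr = 20727.27 ng/hr
Concentration = 1500 mcg ÷ 84 mL = 17.85714 mcg/mL = 17857.14 ng/mL
Rate = 20727.27 ng/hr ÷ 17857.14 ng/mL = 1.160727 mL/hr
Volume infused so far = 1.160727 mL/hr × 8.5 hr = 9.866182 mL
Volume remaining = 84 − 9.866182 = 74.13382 mL
New rate:
Dose = 18.3 ng/kg/min × 43.18182 kg = 790.2273 ng/min
790.2273 ng/min × 60 min/hr = 47413.64 ng/hr
Rate = 47413.64 ng/hr ÷ 17857.14 ng/mL = 2.655164 mL/hr
Time remaining = 74.13382 mL ÷ 2.655164 mL/hr = 27.92062 hr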